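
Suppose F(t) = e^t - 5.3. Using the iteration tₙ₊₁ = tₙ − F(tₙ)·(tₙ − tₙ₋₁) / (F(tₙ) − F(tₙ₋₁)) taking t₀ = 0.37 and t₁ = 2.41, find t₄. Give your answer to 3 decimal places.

1.713

F(0.37) = -3.85227, F(2.41) = 5.83396
t₂ = 2.41000 − 5.83396·(2.41000 − 0.37000) / (5.83396 − (-3.85227)) = 2.41000 − (11.90128)/(9.68623) = 1.18132
F(1.18132) = -2.04133
t₃ = 1.18132 − (-2.04133)·(1.18132 − 2.41000) / (-2.04133 − 5.83396) = 1.18132 − (2.50814)/(-7.87529) = 1.49980
F(1.49980) = -0.81920
t₄ = 1.49980 − (-0.81920)·(1.49980 − 1.18132) / (-0.81920 − (-2.04133)) = 1.49980 − (-0.26090)/(1.22213) = 1.71328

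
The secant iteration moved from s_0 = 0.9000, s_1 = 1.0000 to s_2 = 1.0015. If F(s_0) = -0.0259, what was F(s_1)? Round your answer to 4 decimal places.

-0.0004

The secant line through (0.9000, -0.0259) and (1.0000, F(s_1)) crosses zero at s_2 = 1.0015.
So (0.9000, -0.0259), (1.0000, F(s_1)), (1.0015, 0) are collinear:
F(s_1) = -0.0259 · (1.0000 − 1.0015) / (0.9000 − 1.0015) = -0.0259 · (-0.001500)/(-0.101500) = -0.000383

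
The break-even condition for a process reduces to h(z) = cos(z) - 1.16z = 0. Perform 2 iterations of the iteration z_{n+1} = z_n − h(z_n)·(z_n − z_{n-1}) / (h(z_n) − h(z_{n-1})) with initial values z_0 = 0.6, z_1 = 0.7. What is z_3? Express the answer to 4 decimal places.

0.6737

h(0.6) = 0.129336, h(0.7) = -0.047158
z_2 = 0.700000 − (-0.047158)·(0.700000 − 0.600000) / (-0.047158 − 0.129336) = 0.700000 − (-0.004716)/(-0.176493) = 0.673281
h(0.673281) = 0.000775
z_3 = 0.673281 − 0.000775·(0.673281 − 0.700000) / (0.000775 − (-0.047158)) = 0.673281 − (-0.000021)/(0.047932) = 0.673712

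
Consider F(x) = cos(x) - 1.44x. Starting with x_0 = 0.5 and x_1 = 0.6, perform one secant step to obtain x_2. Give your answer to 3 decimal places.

F(0.5) = 0.15758, F(0.6) = -0.03866
x_2 = 0.60000 − (-0.03866)·(0.60000 − 0.50000) / (-0.03866 − 0.15758) = 0.60000 − (-0.00387)/(-0.19625) = 0.58030

0.580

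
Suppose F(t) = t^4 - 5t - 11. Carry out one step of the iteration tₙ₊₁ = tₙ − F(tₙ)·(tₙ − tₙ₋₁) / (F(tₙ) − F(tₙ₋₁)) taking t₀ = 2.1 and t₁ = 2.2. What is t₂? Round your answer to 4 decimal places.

F(2.1) = -2.051900, F(2.2) = 1.425600
t₂ = 2.200000 − 1.425600·(2.200000 − 2.100000) / (1.425600 − (-2.051900)) = 2.200000 − (0.142560)/(3.477500) = 2.159005

2.1590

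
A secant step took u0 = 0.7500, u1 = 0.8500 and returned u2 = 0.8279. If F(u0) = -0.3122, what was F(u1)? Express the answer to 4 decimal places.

0.0886

The secant line through (0.7500, -0.3122) and (0.8500, F(u1)) crosses zero at u2 = 0.8279.
So (0.7500, -0.3122), (0.8500, F(u1)), (0.8279, 0) are collinear:
F(u1) = -0.3122 · (0.8500 − 0.8279) / (0.7500 − 0.8279) = -0.3122 · (0.022100)/(-0.077900) = 0.088570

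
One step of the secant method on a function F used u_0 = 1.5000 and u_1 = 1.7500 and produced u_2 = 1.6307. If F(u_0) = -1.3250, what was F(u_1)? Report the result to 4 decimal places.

The secant line through (1.5000, -1.3250) and (1.7500, F(u_1)) crosses zero at u_2 = 1.6307.
So (1.5000, -1.3250), (1.7500, F(u_1)), (1.6307, 0) are collinear:
F(u_1) = -1.3250 · (1.7500 − 1.6307) / (1.5000 − 1.6307) = -1.3250 · (0.119300)/(-0.130700) = 1.209430

1.2094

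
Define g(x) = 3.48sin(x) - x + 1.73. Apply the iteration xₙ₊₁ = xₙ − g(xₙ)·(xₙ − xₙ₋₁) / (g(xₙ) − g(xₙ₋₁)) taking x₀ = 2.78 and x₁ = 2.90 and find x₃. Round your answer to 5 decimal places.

2.82231

g(2.78) = 0.1810999, g(2.90) = -0.3374123
x₂ = 2.9000000 − (-0.3374123)·(2.9000000 − 2.7800000) / (-0.3374123 − 0.1810999) = 2.9000000 − (-0.0404895)/(-0.5185123) = 2.8219122
g(2.8219122) = 0.0017238
x₃ = 2.8219122 − 0.0017238·(2.8219122 − 2.9000000) / (0.0017238 − (-0.3374123)) = 2.8219122 − (-0.0001346)/(0.3391361) = 2.8223091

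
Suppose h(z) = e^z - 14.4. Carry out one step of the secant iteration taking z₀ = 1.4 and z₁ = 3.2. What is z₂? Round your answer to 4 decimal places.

h(1.4) = -10.344800, h(3.2) = 10.132530
z₂ = 3.200000 − 10.132530·(3.200000 − 1.400000) / (10.132530 − (-10.344800)) = 3.200000 − (18.238554)/(20.477330) = 2.309329

2.3093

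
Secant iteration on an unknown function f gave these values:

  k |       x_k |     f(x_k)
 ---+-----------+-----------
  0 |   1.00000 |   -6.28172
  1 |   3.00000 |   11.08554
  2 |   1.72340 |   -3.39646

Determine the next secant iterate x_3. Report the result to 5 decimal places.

2.02280

x_3 = 1.72340 − (-3.39646)·(1.72340 − 3.00000) / (-3.39646 − 11.08554)
   = 1.72340 − (4.3359208)/(-14.4820000) = 2.0228007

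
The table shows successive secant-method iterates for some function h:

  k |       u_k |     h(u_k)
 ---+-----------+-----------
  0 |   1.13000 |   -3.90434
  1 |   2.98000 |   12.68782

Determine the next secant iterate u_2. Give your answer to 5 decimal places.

u_2 = 2.98000 − 12.68782·(2.98000 − 1.13000) / (12.68782 − (-3.90434))
   = 2.98000 − (23.4724670)/(16.5921600) = 1.5653278

1.56533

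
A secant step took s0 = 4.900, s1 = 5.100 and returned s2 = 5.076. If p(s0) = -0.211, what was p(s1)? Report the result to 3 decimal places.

The secant line through (4.900, -0.211) and (5.100, p(s1)) crosses zero at s2 = 5.076.
So (4.900, -0.211), (5.100, p(s1)), (5.076, 0) are collinear:
p(s1) = -0.211 · (5.100 − 5.076) / (4.900 − 5.076) = -0.211 · (0.02400)/(-0.17600) = 0.02877

0.029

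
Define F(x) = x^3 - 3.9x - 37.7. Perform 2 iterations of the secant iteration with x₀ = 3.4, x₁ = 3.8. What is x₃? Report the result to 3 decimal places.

3.739

F(3.4) = -11.65600, F(3.8) = 2.35200
x₂ = 3.80000 − 2.35200·(3.80000 − 3.40000) / (2.35200 − (-11.65600)) = 3.80000 − (0.94080)/(14.00800) = 3.73284
F(3.73284) = -0.24439
x₃ = 3.73284 − (-0.24439)·(3.73284 − 3.80000) / (-0.24439 − 2.35200) = 3.73284 − (0.01641)/(-2.59639) = 3.73916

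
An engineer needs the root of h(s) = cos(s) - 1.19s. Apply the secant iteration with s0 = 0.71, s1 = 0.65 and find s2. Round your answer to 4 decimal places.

0.6624

h(0.71) = -0.086538, h(0.65) = 0.022584
s2 = 0.650000 − 0.022584·(0.650000 − 0.710000) / (0.022584 − (-0.086538)) = 0.650000 − (-0.001355)/(0.109122) = 0.662418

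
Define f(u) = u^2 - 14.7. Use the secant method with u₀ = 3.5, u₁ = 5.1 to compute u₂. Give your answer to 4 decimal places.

f(3.5) = -2.450000, f(5.1) = 11.310000
u₂ = 5.100000 − 11.310000·(5.100000 − 3.500000) / (11.310000 − (-2.450000)) = 5.100000 − (18.096000)/(13.760000) = 3.784884

3.7849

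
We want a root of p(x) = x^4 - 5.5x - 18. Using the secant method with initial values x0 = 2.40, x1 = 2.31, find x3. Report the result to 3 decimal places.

p(2.40) = 1.97760, p(2.31) = -2.23104
x2 = 2.31000 − (-2.23104)·(2.31000 − 2.40000) / (-2.23104 − 1.97760) = 2.31000 − (0.20079)/(-4.20864) = 2.35771
p(2.35771) = -0.06720
x3 = 2.35771 − (-0.06720)·(2.35771 − 2.31000) / (-0.06720 − (-2.23104)) = 2.35771 − (-0.00321)/(2.16384) = 2.35919

2.359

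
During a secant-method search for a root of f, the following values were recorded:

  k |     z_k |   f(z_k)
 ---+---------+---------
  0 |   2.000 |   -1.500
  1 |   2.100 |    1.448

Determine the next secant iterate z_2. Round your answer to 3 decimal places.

2.051

z_2 = 2.100 − 1.448·(2.100 − 2.000) / (1.448 − (-1.500))
   = 2.100 − (0.14480)/(2.94800) = 2.05088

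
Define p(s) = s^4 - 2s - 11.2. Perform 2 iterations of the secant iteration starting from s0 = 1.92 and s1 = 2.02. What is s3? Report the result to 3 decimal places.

p(1.92) = -1.45046, p(2.02) = 1.40966
s2 = 2.02000 − 1.40966·(2.02000 − 1.92000) / (1.40966 − (-1.45046)) = 2.02000 − (0.14097)/(2.86012) = 1.97071
p(1.97071) = -0.05822
s3 = 1.97071 − (-0.05822)·(1.97071 − 2.02000) / (-0.05822 − 1.40966) = 1.97071 − (0.00287)/(-1.46789) = 1.97267

1.973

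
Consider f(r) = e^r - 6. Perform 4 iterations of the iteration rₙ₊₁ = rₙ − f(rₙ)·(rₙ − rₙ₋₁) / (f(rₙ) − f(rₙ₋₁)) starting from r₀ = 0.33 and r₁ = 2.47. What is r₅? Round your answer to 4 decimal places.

f(0.33) = -4.609032, f(2.47) = 5.822447
r₂ = 2.470000 − 5.822447·(2.470000 − 0.330000) / (5.822447 − (-4.609032)) = 2.470000 − (12.460036)/(10.431479) = 1.275535
f(1.275535) = -2.419383
r₃ = 1.275535 − (-2.419383)·(1.275535 − 2.470000) / (-2.419383 − 5.822447) = 1.275535 − (2.889869)/(-8.241830) = 1.626169
f(1.626169) = -0.915639
r₄ = 1.626169 − (-0.915639)·(1.626169 − 1.275535) / (-0.915639 − (-2.419383)) = 1.626169 − (-0.321054)/(1.503744) = 1.839673
f(1.839673) = 0.294478
r₅ = 1.839673 − 0.294478·(1.839673 − 1.626169) / (0.294478 − (-0.915639)) = 1.839673 − (0.062872)/(1.210117) = 1.787717

1.7877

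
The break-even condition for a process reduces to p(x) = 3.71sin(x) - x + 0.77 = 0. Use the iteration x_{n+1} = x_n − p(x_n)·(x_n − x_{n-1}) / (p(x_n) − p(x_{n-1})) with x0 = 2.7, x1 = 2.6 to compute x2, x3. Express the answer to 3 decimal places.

p(2.7) = -0.34442, p(2.6) = 0.08251
x2 = 2.60000 − 0.08251·(2.60000 − 2.70000) / (0.08251 − (-0.34442)) = 2.60000 − (-0.00825)/(0.42693) = 2.61933
p(2.61933) = 0.00139
x3 = 2.61933 − 0.00139·(2.61933 − 2.60000) / (0.00139 − 0.08251) = 2.61933 − (0.00003)/(-0.08112) = 2.61966

2.619, 2.620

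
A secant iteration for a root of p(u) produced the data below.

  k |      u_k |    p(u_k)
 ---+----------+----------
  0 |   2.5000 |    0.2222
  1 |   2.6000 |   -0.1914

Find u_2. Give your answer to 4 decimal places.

2.5537

u_2 = 2.6000 − (-0.1914)·(2.6000 − 2.5000) / (-0.1914 − 0.2222)
   = 2.6000 − (-0.019140)/(-0.413600) = 2.553723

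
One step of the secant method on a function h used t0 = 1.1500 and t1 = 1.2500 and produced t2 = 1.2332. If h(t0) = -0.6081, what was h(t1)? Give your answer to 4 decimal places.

0.1228

The secant line through (1.1500, -0.6081) and (1.2500, h(t1)) crosses zero at t2 = 1.2332.
So (1.1500, -0.6081), (1.2500, h(t1)), (1.2332, 0) are collinear:
h(t1) = -0.6081 · (1.2500 − 1.2332) / (1.1500 − 1.2332) = -0.6081 · (0.016800)/(-0.083200) = 0.122789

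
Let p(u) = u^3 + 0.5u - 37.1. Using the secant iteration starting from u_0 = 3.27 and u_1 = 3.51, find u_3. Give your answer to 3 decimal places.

3.285

p(3.27) = -0.49922, p(3.51) = 7.89855
u_2 = 3.51000 − 7.89855·(3.51000 − 3.27000) / (7.89855 − (-0.49922)) = 3.51000 − (1.89565)/(8.39777) = 3.28427
p(3.28427) = -0.03241
u_3 = 3.28427 − (-0.03241)·(3.28427 − 3.51000) / (-0.03241 − 7.89855) = 3.28427 − (0.00732)/(-7.93096) = 3.28519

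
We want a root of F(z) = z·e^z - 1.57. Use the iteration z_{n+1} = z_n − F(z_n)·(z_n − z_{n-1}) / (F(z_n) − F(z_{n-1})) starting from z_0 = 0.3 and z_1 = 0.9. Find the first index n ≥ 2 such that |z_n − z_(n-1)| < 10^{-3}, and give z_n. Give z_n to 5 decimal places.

F(0.3) = -1.1650424, F(0.9) = 0.6436428
z_2 = 0.9000000 − 0.6436428·(0.6000000)/(1.8086852) = 0.6864826;  |Δ| = 0.2135174
F(0.6864826) = -0.2061545
z_3 = 0.6864826 − (-0.2061545)·(-0.2135174)/(-0.8497973) = 0.7382804;  |Δ| = 0.0517977
F(0.7382804) = -0.0252706
z_4 = 0.7382804 − (-0.0252706)·(0.0517977)/(0.1808838) = 0.7455168;  |Δ| = 0.0072365
F(0.7455168) = 0.0011994
z_5 = 0.7455168 − 0.0011994·(0.0072365)/(0.0264700) = 0.7451889;  |Δ| = 0.0003279
|z_5 − z_4| = 0.0003279 < 10^{-3}

n = 5, z_n = 0.74519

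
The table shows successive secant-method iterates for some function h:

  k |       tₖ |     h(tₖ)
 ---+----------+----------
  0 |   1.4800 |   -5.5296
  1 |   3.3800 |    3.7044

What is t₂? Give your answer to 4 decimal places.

t₂ = 3.3800 − 3.7044·(3.3800 − 1.4800) / (3.7044 − (-5.5296))
   = 3.3800 − (7.038360)/(9.234000) = 2.617778

2.6178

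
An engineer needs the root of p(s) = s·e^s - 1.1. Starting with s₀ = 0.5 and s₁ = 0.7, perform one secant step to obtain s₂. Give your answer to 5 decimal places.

p(0.5) = -0.2756394, p(0.7) = 0.3096269
s₂ = 0.7000000 − 0.3096269·(0.7000000 − 0.5000000) / (0.3096269 − (-0.2756394)) = 0.7000000 − (0.0619254)/(0.5852663) = 0.5941928

0.59419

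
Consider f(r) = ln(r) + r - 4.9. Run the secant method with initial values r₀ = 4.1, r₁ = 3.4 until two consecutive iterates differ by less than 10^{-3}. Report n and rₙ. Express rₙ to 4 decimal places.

f(4.1) = 0.610987, f(3.4) = -0.276225
r₂ = 3.400000 − (-0.276225)·(-0.700000)/(-0.887212) = 3.617938;  |Δ| = 0.217938
f(3.617938) = 0.003842
r₃ = 3.617938 − 0.003842·(0.217938)/(0.280067) = 3.614948;  |Δ| = 0.002990
f(3.614948) = 0.000026
r₄ = 3.614948 − 0.000026·(-0.002990)/(-0.003817) = 3.614928;  |Δ| = 0.000020
|r₄ − r₃| = 0.000020 < 10^{-3}

n = 4, rₙ = 3.6149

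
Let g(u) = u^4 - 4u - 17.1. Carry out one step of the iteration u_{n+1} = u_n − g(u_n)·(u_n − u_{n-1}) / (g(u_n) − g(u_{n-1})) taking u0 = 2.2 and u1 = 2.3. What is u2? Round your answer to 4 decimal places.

2.2595

g(2.2) = -2.474400, g(2.3) = 1.684100
u2 = 2.300000 − 1.684100·(2.300000 − 2.200000) / (1.684100 − (-2.474400)) = 2.300000 − (0.168410)/(4.158500) = 2.259502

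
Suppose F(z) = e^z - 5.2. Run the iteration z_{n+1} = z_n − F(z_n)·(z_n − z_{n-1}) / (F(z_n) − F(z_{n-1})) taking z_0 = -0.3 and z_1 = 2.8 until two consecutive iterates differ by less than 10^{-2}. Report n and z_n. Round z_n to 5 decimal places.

n = 8, z_n = 1.64865

F(-0.3) = -4.4591818, F(2.8) = 11.2446468
z_2 = 2.8000000 − 11.2446468·(3.1000000)/(15.7038286) = 0.5802607;  |Δ| = 2.2197393
F(0.5802607) = -3.4134958
z_3 = 0.5802607 − (-3.4134958)·(-2.2197393)/(-14.6581426) = 1.0971796;  |Δ| = 0.5169189
F(1.0971796) = -2.2042949
z_4 = 1.0971796 − (-2.2042949)·(0.5169189)/(1.2092009) = 2.0394893;  |Δ| = 0.9423097
F(2.0394893) = 2.4866825
z_5 = 2.0394893 − 2.4866825·(0.9423097)/(4.6909774) = 1.5399719;  |Δ| = 0.4995174
F(1.5399719) = -0.5355410
z_6 = 1.5399719 − (-0.5355410)·(-0.4995174)/(-3.0222234) = 1.6284868;  |Δ| = 0.0885150
F(1.6284868) = -0.1038424
z_7 = 1.6284868 − (-0.1038424)·(0.0885150)/(0.4316986) = 1.6497786;  |Δ| = 0.0212917
F(1.6497786) = 0.0058270
z_8 = 1.6497786 − 0.0058270·(0.0212917)/(0.1096694) = 1.6486473;  |Δ| = 0.0011313
|z_8 − z_7| = 0.0011313 < 10^{-2}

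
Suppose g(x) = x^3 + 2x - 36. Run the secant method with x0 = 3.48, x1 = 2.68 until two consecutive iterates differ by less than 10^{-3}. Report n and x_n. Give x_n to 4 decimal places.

g(3.48) = 13.104192, g(2.68) = -11.391168
x2 = 2.680000 − (-11.391168)·(-0.800000)/(-24.495360) = 3.052027;  |Δ| = 0.372027
g(3.052027) = -1.466716
x3 = 3.052027 − (-1.466716)·(0.372027)/(9.924452) = 3.107008;  |Δ| = 0.054981
g(3.107008) = 0.207518
x4 = 3.107008 − 0.207518·(0.054981)/(1.674234) = 3.100193;  |Δ| = 0.006815
g(3.100193) = -0.003039
x5 = 3.100193 − (-0.003039)·(-0.006815)/(-0.210557) = 3.100292;  |Δ| = 0.000098
|x5 − x4| = 0.000098 < 10^{-3}

n = 5, x_n = 3.1003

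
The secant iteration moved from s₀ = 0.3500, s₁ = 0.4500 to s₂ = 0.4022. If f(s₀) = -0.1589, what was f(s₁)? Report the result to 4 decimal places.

0.1455

The secant line through (0.3500, -0.1589) and (0.4500, f(s₁)) crosses zero at s₂ = 0.4022.
So (0.3500, -0.1589), (0.4500, f(s₁)), (0.4022, 0) are collinear:
f(s₁) = -0.1589 · (0.4500 − 0.4022) / (0.3500 − 0.4022) = -0.1589 · (0.047800)/(-0.052200) = 0.145506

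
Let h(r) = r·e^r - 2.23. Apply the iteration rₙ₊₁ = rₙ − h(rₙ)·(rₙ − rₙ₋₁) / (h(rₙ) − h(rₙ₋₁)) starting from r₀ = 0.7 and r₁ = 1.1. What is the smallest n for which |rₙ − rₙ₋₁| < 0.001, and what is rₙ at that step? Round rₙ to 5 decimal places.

h(0.7) = -0.8203731, h(1.1) = 1.0745826
r₂ = 1.1000000 − 1.0745826·(0.4000000)/(1.8949557) = 0.8731699;  |Δ| = 0.2268301
h(0.8731699) = -0.1392043
r₃ = 0.8731699 − (-0.1392043)·(-0.2268301)/(-1.2137869) = 0.8991841;  |Δ| = 0.0260142
h(0.8991841) = -0.0201677
r₄ = 0.8991841 − (-0.0201677)·(0.0260142)/(0.1190366) = 0.9035916;  |Δ| = 0.0044075
h(0.9035916) = 0.0004731
r₅ = 0.9035916 − 0.0004731·(0.0044075)/(0.0206408) = 0.9034905;  |Δ| = 0.0001010
|r₅ − r₄| = 0.0001010 < 0.001

n = 5, rₙ = 0.90349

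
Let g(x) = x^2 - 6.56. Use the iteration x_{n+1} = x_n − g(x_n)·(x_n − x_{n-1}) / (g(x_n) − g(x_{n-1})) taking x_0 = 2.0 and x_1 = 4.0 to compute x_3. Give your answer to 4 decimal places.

g(2.0) = -2.560000, g(4.0) = 9.440000
x_2 = 4.000000 − 9.440000·(4.000000 − 2.000000) / (9.440000 − (-2.560000)) = 4.000000 − (18.880000)/(12.000000) = 2.426667
g(2.426667) = -0.671289
x_3 = 2.426667 − (-0.671289)·(2.426667 − 4.000000) / (-0.671289 − 9.440000) = 2.426667 − (1.056161)/(-10.111289) = 2.531120

2.5311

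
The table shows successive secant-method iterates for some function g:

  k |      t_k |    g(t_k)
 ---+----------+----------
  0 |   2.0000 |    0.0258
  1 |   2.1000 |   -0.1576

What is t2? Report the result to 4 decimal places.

t2 = 2.1000 − (-0.1576)·(2.1000 − 2.0000) / (-0.1576 − 0.0258)
   = 2.1000 − (-0.015760)/(-0.183400) = 2.014068

2.0141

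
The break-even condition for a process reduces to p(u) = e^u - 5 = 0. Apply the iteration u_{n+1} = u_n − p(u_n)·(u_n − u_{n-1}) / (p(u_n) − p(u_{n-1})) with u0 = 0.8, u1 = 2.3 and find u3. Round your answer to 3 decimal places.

1.523

p(0.8) = -2.77446, p(2.3) = 4.97418
u2 = 2.30000 − 4.97418·(2.30000 − 0.80000) / (4.97418 − (-2.77446)) = 2.30000 − (7.46127)/(7.74864) = 1.33709
p(1.33709) = -1.19207
u3 = 1.33709 − (-1.19207)·(1.33709 − 2.30000) / (-1.19207 − 4.97418) = 1.33709 − (1.14786)/(-6.16625) = 1.52324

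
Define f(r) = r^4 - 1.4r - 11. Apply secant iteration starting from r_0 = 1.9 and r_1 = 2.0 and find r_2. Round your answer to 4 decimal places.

f(1.9) = -0.627900, f(2.0) = 2.200000
r_2 = 2.000000 − 2.200000·(2.000000 − 1.900000) / (2.200000 − (-0.627900)) = 2.000000 − (0.220000)/(2.827900) = 1.922204

1.9222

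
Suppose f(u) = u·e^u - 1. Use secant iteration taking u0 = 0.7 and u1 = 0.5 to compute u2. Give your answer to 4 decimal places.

0.5600

f(0.7) = 0.409627, f(0.5) = -0.175639
u2 = 0.500000 − (-0.175639)·(0.500000 − 0.700000) / (-0.175639 − 0.409627) = 0.500000 − (0.035128)/(-0.585266) = 0.560020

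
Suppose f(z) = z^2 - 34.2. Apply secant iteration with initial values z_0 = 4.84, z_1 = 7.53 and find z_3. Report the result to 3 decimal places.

5.831

f(4.84) = -10.77440, f(7.53) = 22.50090
z_2 = 7.53000 − 22.50090·(7.53000 − 4.84000) / (22.50090 − (-10.77440)) = 7.53000 − (60.52742)/(33.27530) = 5.71101
f(5.71101) = -1.58436
z_3 = 5.71101 − (-1.58436)·(5.71101 − 7.53000) / (-1.58436 − 22.50090) = 5.71101 − (2.88193)/(-24.08526) = 5.83067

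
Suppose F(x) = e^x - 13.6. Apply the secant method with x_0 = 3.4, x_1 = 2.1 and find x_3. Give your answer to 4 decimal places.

2.6634

F(3.4) = 16.364100, F(2.1) = -5.433830
x_2 = 2.100000 − (-5.433830)·(2.100000 − 3.400000) / (-5.433830 − 16.364100) = 2.100000 − (7.063979)/(-21.797930) = 2.424067
F(2.424067) = -2.308316
x_3 = 2.424067 − (-2.308316)·(2.424067 − 2.100000) / (-2.308316 − (-5.433830)) = 2.424067 − (-0.748048)/(3.125514) = 2.663403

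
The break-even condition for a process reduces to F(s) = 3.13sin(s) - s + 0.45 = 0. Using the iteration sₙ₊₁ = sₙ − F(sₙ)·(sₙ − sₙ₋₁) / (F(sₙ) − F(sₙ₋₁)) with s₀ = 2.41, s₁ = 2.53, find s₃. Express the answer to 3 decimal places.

2.449

F(2.41) = 0.13101, F(2.53) = -0.28284
s₂ = 2.53000 − (-0.28284)·(2.53000 − 2.41000) / (-0.28284 − 0.13101) = 2.53000 − (-0.03394)/(-0.41386) = 2.44799
F(2.44799) = 0.00306
s₃ = 2.44799 − 0.00306·(2.44799 − 2.53000) / (0.00306 − (-0.28284)) = 2.44799 − (-0.00025)/(0.28590) = 2.44887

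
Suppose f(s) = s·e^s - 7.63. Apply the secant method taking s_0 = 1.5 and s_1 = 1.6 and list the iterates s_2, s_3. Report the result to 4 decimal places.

f(1.5) = -0.907466, f(1.6) = 0.294852
s_2 = 1.600000 − 0.294852·(1.600000 − 1.500000) / (0.294852 − (-0.907466)) = 1.600000 − (0.029485)/(1.202318) = 1.575476
f(1.575476) = -0.015654
s_3 = 1.575476 − (-0.015654)·(1.575476 − 1.600000) / (-0.015654 − 0.294852) = 1.575476 − (0.000384)/(-0.310506) = 1.576713

1.5755, 1.5767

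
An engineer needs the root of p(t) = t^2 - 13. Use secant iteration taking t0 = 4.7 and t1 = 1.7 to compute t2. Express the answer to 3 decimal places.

p(4.7) = 9.09000, p(1.7) = -10.11000
t2 = 1.70000 − (-10.11000)·(1.70000 − 4.70000) / (-10.11000 − 9.09000) = 1.70000 − (30.33000)/(-19.20000) = 3.27969

3.280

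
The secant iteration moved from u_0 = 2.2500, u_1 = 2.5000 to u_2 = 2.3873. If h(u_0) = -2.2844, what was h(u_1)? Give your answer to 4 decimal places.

1.8751

The secant line through (2.2500, -2.2844) and (2.5000, h(u_1)) crosses zero at u_2 = 2.3873.
So (2.2500, -2.2844), (2.5000, h(u_1)), (2.3873, 0) are collinear:
h(u_1) = -2.2844 · (2.5000 − 2.3873) / (2.2500 − 2.3873) = -2.2844 · (0.112700)/(-0.137300) = 1.875105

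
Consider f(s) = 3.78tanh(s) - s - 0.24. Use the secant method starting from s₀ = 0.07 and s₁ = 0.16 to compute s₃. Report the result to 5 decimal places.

f(0.07) = -0.0458313, f(0.16) = 0.1996913
s₂ = 0.1600000 − 0.1996913·(0.1600000 − 0.0700000) / (0.1996913 − (-0.0458313)) = 0.1600000 − (0.0179722)/(0.2455227) = 0.0868002
f(0.0868002) = 0.0004829
s₃ = 0.0868002 − 0.0004829·(0.0868002 − 0.1600000) / (0.0004829 − 0.1996913) = 0.0868002 − (-0.0000353)/(-0.1992084) = 0.0866227

0.08662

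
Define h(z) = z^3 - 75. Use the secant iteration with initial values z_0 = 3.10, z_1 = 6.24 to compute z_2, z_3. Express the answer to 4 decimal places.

h(3.10) = -45.209000, h(6.24) = 167.970624
z_2 = 6.240000 − 167.970624·(6.240000 − 3.100000) / (167.970624 − (-45.209000)) = 6.240000 − (527.427759)/(213.179624) = 3.765900
h(3.765900) = -21.592006
z_3 = 3.765900 − (-21.592006)·(3.765900 − 6.240000) / (-21.592006 − 167.970624) = 3.765900 − (53.420787)/(-189.562630) = 4.047711

3.7659, 4.0477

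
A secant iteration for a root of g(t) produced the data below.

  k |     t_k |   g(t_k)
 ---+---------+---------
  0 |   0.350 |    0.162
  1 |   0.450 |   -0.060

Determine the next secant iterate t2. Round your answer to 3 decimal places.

0.423

t2 = 0.450 − (-0.060)·(0.450 − 0.350) / (-0.060 − 0.162)
   = 0.450 − (-0.00600)/(-0.22200) = 0.42297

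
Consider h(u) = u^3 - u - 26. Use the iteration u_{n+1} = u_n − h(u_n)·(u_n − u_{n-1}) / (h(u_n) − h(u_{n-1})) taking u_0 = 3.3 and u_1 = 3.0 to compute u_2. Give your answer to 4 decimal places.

3.0695

h(3.3) = 6.637000, h(3.0) = -2.000000
u_2 = 3.000000 − (-2.000000)·(3.000000 − 3.300000) / (-2.000000 − 6.637000) = 3.000000 − (0.600000)/(-8.637000) = 3.069469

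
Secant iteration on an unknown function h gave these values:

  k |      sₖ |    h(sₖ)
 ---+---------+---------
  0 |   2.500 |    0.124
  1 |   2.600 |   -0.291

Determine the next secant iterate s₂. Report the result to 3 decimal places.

2.530

s₂ = 2.600 − (-0.291)·(2.600 − 2.500) / (-0.291 − 0.124)
   = 2.600 − (-0.02910)/(-0.41500) = 2.52988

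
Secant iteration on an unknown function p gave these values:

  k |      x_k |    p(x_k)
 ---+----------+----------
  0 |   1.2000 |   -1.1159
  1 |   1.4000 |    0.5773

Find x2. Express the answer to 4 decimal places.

x2 = 1.4000 − 0.5773·(1.4000 − 1.2000) / (0.5773 − (-1.1159))
   = 1.4000 − (0.115460)/(1.693200) = 1.331810

1.3318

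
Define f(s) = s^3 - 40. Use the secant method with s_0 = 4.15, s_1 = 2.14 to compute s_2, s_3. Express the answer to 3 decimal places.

f(4.15) = 31.47338, f(2.14) = -30.19966
s_2 = 2.14000 − (-30.19966)·(2.14000 − 4.15000) / (-30.19966 − 31.47338) = 2.14000 − (60.70131)/(-61.67303) = 3.12424
f(3.12424) = -9.50457
s_3 = 3.12424 − (-9.50457)·(3.12424 − 2.14000) / (-9.50457 − (-30.19966)) = 3.12424 − (-9.35481)/(20.69509) = 3.57627

3.124, 3.576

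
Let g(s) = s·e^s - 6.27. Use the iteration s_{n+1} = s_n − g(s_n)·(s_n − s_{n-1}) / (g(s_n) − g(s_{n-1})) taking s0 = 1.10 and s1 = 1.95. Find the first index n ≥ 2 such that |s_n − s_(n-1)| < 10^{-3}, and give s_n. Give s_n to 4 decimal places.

g(1.10) = -2.965417, g(1.95) = 7.435941
s2 = 1.950000 − 7.435941·(0.850000)/(10.401358) = 1.342334;  |Δ| = 0.607666
g(1.342334) = -1.131587
s3 = 1.342334 − (-1.131587)·(-0.607666)/(-8.567528) = 1.422594;  |Δ| = 0.080260
g(1.422594) = -0.369272
s4 = 1.422594 − (-0.369272)·(0.080260)/(0.762315) = 1.461472;  |Δ| = 0.038878
g(1.461472) = 0.032313
s5 = 1.461472 − 0.032313·(0.038878)/(0.401585) = 1.458344;  |Δ| = 0.003128
g(1.458344) = -0.000820
s6 = 1.458344 − (-0.000820)·(-0.003128)/(-0.033133) = 1.458421;  |Δ| = 0.000077
|s6 − s5| = 0.000077 < 10^{-3}

n = 6, s_n = 1.4584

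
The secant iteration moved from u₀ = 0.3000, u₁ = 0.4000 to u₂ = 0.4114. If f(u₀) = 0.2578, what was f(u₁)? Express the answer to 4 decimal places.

The secant line through (0.3000, 0.2578) and (0.4000, f(u₁)) crosses zero at u₂ = 0.4114.
So (0.3000, 0.2578), (0.4000, f(u₁)), (0.4114, 0) are collinear:
f(u₁) = 0.2578 · (0.4000 − 0.4114) / (0.3000 − 0.4114) = 0.2578 · (-0.011400)/(-0.111400) = 0.026382

0.0264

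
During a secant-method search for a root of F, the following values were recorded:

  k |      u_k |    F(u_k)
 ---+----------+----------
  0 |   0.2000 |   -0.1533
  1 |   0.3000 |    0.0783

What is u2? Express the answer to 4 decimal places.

u2 = 0.3000 − 0.0783·(0.3000 − 0.2000) / (0.0783 − (-0.1533))
   = 0.3000 − (0.007830)/(0.231600) = 0.266192

0.2662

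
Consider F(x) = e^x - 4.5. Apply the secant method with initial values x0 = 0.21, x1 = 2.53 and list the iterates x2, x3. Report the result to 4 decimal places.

F(0.21) = -3.266322, F(2.53) = 8.053506
x2 = 2.530000 − 8.053506·(2.530000 − 0.210000) / (8.053506 − (-3.266322)) = 2.530000 − (18.684134)/(11.319828) = 0.879433
F(0.879433) = -2.090467
x3 = 0.879433 − (-2.090467)·(0.879433 − 2.530000) / (-2.090467 − 8.053506) = 0.879433 − (3.450455)/(-10.143973) = 1.219581

0.8794, 1.2196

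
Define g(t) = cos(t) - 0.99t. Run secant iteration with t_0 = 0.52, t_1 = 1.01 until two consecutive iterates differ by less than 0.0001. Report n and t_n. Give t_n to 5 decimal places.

g(0.52) = 0.3530192, g(1.01) = -0.4680393
t_2 = 1.0100000 − (-0.4680393)·(0.4900000)/(-0.8210585) = 0.7306785;  |Δ| = 0.2793215
g(0.7306785) = 0.0213500
t_3 = 0.7306785 − 0.0213500·(-0.2793215)/(0.4893893) = 0.7428642;  |Δ| = 0.0121856
g(0.7428642) = 0.0010988
t_4 = 0.7428642 − 0.0010988·(0.0121856)/(-0.0202512) = 0.7435253;  |Δ| = 0.0006611
g(0.7435253) = -0.0000031
t_5 = 0.7435253 − (-0.0000031)·(0.0006611)/(-0.0011019) = 0.7435234;  |Δ| = 0.0000019
|t_5 − t_4| = 0.0000019 < 0.0001

n = 5, t_n = 0.74352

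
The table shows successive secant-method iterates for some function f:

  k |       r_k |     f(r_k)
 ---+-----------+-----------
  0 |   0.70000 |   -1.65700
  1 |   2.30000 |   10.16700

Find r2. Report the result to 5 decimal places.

r2 = 2.30000 − 10.16700·(2.30000 − 0.70000) / (10.16700 − (-1.65700))
   = 2.30000 − (16.2672000)/(11.8240000) = 0.9242219

0.92422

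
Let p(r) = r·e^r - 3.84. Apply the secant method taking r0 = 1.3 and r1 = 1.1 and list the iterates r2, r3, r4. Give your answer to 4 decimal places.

p(1.3) = 0.930086, p(1.1) = -0.535417
r2 = 1.100000 − (-0.535417)·(1.100000 − 1.300000) / (-0.535417 − 0.930086) = 1.100000 − (0.107083)/(-1.465503) = 1.173069
p(1.173069) = -0.048760
r3 = 1.173069 − (-0.048760)·(1.173069 − 1.100000) / (-0.048760 − (-0.535417)) = 1.173069 − (-0.003563)/(0.486658) = 1.180390
p(1.180390) = 0.002933
r4 = 1.180390 − 0.002933·(1.180390 − 1.173069) / (0.002933 − (-0.048760)) = 1.180390 − (0.000021)/(0.051693) = 1.179975

1.1731, 1.1804, 1.1800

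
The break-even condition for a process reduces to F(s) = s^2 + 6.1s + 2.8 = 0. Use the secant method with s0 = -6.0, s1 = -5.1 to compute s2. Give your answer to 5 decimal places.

F(-6.0) = 2.2000000, F(-5.1) = -2.3000000
s2 = -5.1000000 − (-2.3000000)·(-5.1000000 − (-6.0000000)) / (-2.3000000 − 2.2000000) = -5.1000000 − (-2.0700000)/(-4.5000000) = -5.5600000

-5.56000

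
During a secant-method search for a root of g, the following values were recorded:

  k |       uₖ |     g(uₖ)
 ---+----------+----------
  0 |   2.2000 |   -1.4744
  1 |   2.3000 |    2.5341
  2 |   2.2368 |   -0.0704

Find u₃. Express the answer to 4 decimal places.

2.2385

u₃ = 2.2368 − (-0.0704)·(2.2368 − 2.3000) / (-0.0704 − 2.5341)
   = 2.2368 − (0.004449)/(-2.604500) = 2.238508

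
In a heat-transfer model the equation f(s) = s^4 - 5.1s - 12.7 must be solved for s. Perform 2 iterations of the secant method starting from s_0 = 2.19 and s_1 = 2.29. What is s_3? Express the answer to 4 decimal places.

f(2.19) = -0.866425, f(2.29) = 3.121585
s_2 = 2.290000 − 3.121585·(2.290000 − 2.190000) / (3.121585 − (-0.866425)) = 2.290000 − (0.312158)/(3.988010) = 2.211726
f(2.211726) = -0.050771
s_3 = 2.211726 − (-0.050771)·(2.211726 − 2.290000) / (-0.050771 − 3.121585) = 2.211726 − (0.003974)/(-3.172356) = 2.212978

2.2130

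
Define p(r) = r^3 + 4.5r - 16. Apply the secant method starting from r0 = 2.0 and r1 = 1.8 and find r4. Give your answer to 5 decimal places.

1.93801

p(2.0) = 1.0000000, p(1.8) = -2.0680000
r2 = 1.8000000 − (-2.0680000)·(1.8000000 − 2.0000000) / (-2.0680000 − 1.0000000) = 1.8000000 − (0.4136000)/(-3.0680000) = 1.9348110
p(1.9348110) = -0.0503987
r3 = 1.9348110 − (-0.0503987)·(1.9348110 − 1.8000000) / (-0.0503987 − (-2.0680000)) = 1.9348110 − (-0.0067943)/(2.0176013) = 1.9381785
p(1.9381785) = 0.0026397
r4 = 1.9381785 − 0.0026397·(1.9381785 − 1.9348110) / (0.0026397 − (-0.0503987)) = 1.9381785 − (0.0000089)/(0.0530384) = 1.9380109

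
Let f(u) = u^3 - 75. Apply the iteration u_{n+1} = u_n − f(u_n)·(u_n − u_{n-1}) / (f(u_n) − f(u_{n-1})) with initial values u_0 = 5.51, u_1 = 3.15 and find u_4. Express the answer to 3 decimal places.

f(5.51) = 92.28415, f(3.15) = -43.74413
u_2 = 3.15000 − (-43.74413)·(3.15000 − 5.51000) / (-43.74413 − 92.28415) = 3.15000 − (103.23614)/(-136.02828) = 3.90893
f(3.90893) = -15.27252
u_3 = 3.90893 − (-15.27252)·(3.90893 − 3.15000) / (-15.27252 − (-43.74413)) = 3.90893 − (-11.59080)/(28.47160) = 4.31603
f(4.31603) = 5.39960
u_4 = 4.31603 − 5.39960·(4.31603 − 3.90893) / (5.39960 − (-15.27252)) = 4.31603 − (2.19818)/(20.67213) = 4.20970

4.210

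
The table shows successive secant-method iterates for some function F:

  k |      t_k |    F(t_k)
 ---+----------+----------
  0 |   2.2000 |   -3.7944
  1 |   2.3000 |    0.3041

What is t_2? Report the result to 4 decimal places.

t_2 = 2.3000 − 0.3041·(2.3000 − 2.2000) / (0.3041 − (-3.7944))
   = 2.3000 − (0.030410)/(4.098500) = 2.292580

2.2926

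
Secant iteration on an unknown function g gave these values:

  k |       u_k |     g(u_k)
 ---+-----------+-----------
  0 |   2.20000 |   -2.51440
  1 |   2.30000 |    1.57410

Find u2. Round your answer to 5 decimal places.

2.26150

u2 = 2.30000 − 1.57410·(2.30000 − 2.20000) / (1.57410 − (-2.51440))
   = 2.30000 − (0.1574100)/(4.0885000) = 2.2614993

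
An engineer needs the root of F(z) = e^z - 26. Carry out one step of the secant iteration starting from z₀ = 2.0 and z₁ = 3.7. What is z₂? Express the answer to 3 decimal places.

F(2.0) = -18.61094, F(3.7) = 14.44730
z₂ = 3.70000 − 14.44730·(3.70000 − 2.00000) / (14.44730 − (-18.61094)) = 3.70000 − (24.56042)/(33.05825) = 2.95706

2.957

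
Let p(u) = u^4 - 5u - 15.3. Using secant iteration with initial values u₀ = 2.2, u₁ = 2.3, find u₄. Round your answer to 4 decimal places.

p(2.2) = -2.874400, p(2.3) = 1.184100
u₂ = 2.300000 − 1.184100·(2.300000 − 2.200000) / (1.184100 − (-2.874400)) = 2.300000 − (0.118410)/(4.058500) = 2.270824
p(2.270824) = -0.063159
u₃ = 2.270824 − (-0.063159)·(2.270824 − 2.300000) / (-0.063159 − 1.184100) = 2.270824 − (0.001843)/(-1.247259) = 2.272302
p(2.272302) = -0.001278
u₄ = 2.272302 − (-0.001278)·(2.272302 − 2.270824) / (-0.001278 − (-0.063159)) = 2.272302 − (-0.000002)/(0.061881) = 2.272332

2.2723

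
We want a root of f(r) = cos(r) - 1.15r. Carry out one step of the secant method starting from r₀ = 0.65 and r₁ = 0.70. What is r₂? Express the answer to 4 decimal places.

0.6774

f(0.65) = 0.048584, f(0.70) = -0.040158
r₂ = 0.700000 − (-0.040158)·(0.700000 − 0.650000) / (-0.040158 − 0.048584) = 0.700000 − (-0.002008)/(-0.088742) = 0.677374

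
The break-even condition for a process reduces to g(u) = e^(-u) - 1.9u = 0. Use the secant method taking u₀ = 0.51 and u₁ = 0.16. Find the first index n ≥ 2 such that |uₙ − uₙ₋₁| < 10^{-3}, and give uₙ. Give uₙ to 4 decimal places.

n = 4, uₙ = 0.3653

g(0.51) = -0.368504, g(0.16) = 0.548144
u₂ = 0.160000 − 0.548144·(-0.350000)/(0.916648) = 0.369295;  |Δ| = 0.209295
g(0.369295) = -0.010440
u₃ = 0.369295 − (-0.010440)·(0.209295)/(-0.558584) = 0.365384;  |Δ| = 0.003912
g(0.365384) = -0.000298
u₄ = 0.365384 − (-0.000298)·(-0.003912)/(0.010142) = 0.365268;  |Δ| = 0.000115
|u₄ − u₃| = 0.000115 < 10^{-3}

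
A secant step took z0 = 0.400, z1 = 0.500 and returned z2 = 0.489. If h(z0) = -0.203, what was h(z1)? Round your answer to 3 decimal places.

0.025

The secant line through (0.400, -0.203) and (0.500, h(z1)) crosses zero at z2 = 0.489.
So (0.400, -0.203), (0.500, h(z1)), (0.489, 0) are collinear:
h(z1) = -0.203 · (0.500 − 0.489) / (0.400 − 0.489) = -0.203 · (0.01100)/(-0.08900) = 0.02509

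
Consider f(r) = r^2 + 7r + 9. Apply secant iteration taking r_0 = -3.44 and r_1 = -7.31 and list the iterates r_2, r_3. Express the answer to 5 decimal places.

f(-3.44) = -3.2464000, f(-7.31) = 11.2661000
r_2 = -7.3100000 − 11.2661000·(-7.3100000 − (-3.4400000)) / (11.2661000 − (-3.2464000)) = -7.3100000 − (-43.5998070)/(14.5125000) = -4.3057067
f(-4.3057067) = -2.6008368
r_3 = -4.3057067 − (-2.6008368)·(-4.3057067 − (-7.3100000)) / (-2.6008368 − 11.2661000) = -4.3057067 − (-7.8136766)/(-13.8669368) = -4.8691820

-4.30571, -4.86918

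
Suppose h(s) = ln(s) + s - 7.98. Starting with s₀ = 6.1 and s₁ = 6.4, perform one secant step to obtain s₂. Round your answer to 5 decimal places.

h(6.1) = -0.0717112, h(6.4) = 0.2762980
s₂ = 6.4000000 − 0.2762980·(6.4000000 − 6.1000000) / (0.2762980 − (-0.0717112)) = 6.4000000 − (0.0828894)/(0.3480092) = 6.1618184

6.16182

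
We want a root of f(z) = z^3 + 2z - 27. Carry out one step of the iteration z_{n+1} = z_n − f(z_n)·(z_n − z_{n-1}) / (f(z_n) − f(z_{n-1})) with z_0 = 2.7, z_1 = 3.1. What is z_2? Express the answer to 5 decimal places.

f(2.7) = -1.9170000, f(3.1) = 8.9910000
z_2 = 3.1000000 − 8.9910000·(3.1000000 − 2.7000000) / (8.9910000 − (-1.9170000)) = 3.1000000 − (3.5964000)/(10.9080000) = 2.7702970

2.77030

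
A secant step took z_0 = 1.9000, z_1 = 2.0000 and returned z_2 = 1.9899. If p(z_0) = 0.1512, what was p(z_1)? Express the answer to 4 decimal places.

The secant line through (1.9000, 0.1512) and (2.0000, p(z_1)) crosses zero at z_2 = 1.9899.
So (1.9000, 0.1512), (2.0000, p(z_1)), (1.9899, 0) are collinear:
p(z_1) = 0.1512 · (2.0000 − 1.9899) / (1.9000 − 1.9899) = 0.1512 · (0.010100)/(-0.089900) = -0.016987

-0.0170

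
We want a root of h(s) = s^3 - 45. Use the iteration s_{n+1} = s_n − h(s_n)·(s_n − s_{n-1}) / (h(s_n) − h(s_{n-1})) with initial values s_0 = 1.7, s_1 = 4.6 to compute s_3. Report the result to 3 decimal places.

h(1.7) = -40.08700, h(4.6) = 52.33600
s_2 = 4.60000 − 52.33600·(4.60000 − 1.70000) / (52.33600 − (-40.08700)) = 4.60000 − (151.77440)/(92.42300) = 2.95783
h(2.95783) = -19.12269
s_3 = 2.95783 − (-19.12269)·(2.95783 − 4.60000) / (-19.12269 − 52.33600) = 2.95783 − (31.40274)/(-71.45869) = 3.39728

3.397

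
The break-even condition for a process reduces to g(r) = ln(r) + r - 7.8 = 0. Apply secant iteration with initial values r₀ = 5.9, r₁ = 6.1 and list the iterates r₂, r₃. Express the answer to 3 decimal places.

6.007, 6.007

g(5.9) = -0.12505, g(6.1) = 0.10829
r₂ = 6.10000 − 0.10829·(6.10000 − 5.90000) / (0.10829 − (-0.12505)) = 6.10000 − (0.02166)/(0.23334) = 6.00718
g(6.00718) = 0.00014
r₃ = 6.00718 − 0.00014·(6.00718 − 6.10000) / (0.00014 − 0.10829) = 6.00718 − (-0.00001)/(-0.10815) = 6.00706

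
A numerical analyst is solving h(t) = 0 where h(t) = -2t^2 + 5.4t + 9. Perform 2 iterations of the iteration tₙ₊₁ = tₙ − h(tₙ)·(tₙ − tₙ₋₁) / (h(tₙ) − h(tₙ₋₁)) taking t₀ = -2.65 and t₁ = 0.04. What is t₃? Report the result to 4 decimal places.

-1.2808

h(-2.65) = -19.355000, h(0.04) = 9.212800
t₂ = 0.040000 − 9.212800·(0.040000 − (-2.650000)) / (9.212800 − (-19.355000)) = 0.040000 − (24.782432)/(28.567800) = -0.827495
h(-0.827495) = 3.162029
t₃ = -0.827495 − 3.162029·(-0.827495 − 0.040000) / (3.162029 − 9.212800) = -0.827495 − (-2.743045)/(-6.050771) = -1.280833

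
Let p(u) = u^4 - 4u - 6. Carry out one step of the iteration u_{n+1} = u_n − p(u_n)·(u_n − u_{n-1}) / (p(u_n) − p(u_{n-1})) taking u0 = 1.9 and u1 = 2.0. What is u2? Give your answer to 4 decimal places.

1.9221

p(1.9) = -0.567900, p(2.0) = 2.000000
u2 = 2.000000 − 2.000000·(2.000000 − 1.900000) / (2.000000 − (-0.567900)) = 2.000000 − (0.200000)/(2.567900) = 1.922115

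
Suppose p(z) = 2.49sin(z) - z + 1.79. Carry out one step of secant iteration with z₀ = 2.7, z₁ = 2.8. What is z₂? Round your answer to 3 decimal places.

p(2.7) = 0.15418, p(2.8) = -0.17588
z₂ = 2.80000 − (-0.17588)·(2.80000 − 2.70000) / (-0.17588 − 0.15418) = 2.80000 − (-0.01759)/(-0.33006) = 2.74671

2.747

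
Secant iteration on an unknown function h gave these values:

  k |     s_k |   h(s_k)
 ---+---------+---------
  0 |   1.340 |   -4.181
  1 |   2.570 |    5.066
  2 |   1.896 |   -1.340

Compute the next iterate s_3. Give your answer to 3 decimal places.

2.037

s_3 = 1.896 − (-1.340)·(1.896 − 2.570) / (-1.340 − 5.066)
   = 1.896 − (0.90316)/(-6.40600) = 2.03699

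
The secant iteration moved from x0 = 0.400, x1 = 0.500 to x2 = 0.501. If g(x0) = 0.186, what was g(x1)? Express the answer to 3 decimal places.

The secant line through (0.400, 0.186) and (0.500, g(x1)) crosses zero at x2 = 0.501.
So (0.400, 0.186), (0.500, g(x1)), (0.501, 0) are collinear:
g(x1) = 0.186 · (0.500 − 0.501) / (0.400 − 0.501) = 0.186 · (-0.00100)/(-0.10100) = 0.00184

0.002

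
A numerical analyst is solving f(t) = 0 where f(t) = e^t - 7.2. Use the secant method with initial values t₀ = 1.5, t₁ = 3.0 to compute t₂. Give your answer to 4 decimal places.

1.7613

f(1.5) = -2.718311, f(3.0) = 12.885537
t₂ = 3.000000 − 12.885537·(3.000000 − 1.500000) / (12.885537 − (-2.718311)) = 3.000000 − (19.328305)/(15.603848) = 1.761312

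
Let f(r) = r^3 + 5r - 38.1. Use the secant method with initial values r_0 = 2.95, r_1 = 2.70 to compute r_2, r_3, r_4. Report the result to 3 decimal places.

f(2.95) = 2.32238, f(2.70) = -4.91700
r_2 = 2.70000 − (-4.91700)·(2.70000 − 2.95000) / (-4.91700 − 2.32238) = 2.70000 − (1.22925)/(-7.23937) = 2.86980
f(2.86980) = -0.11602
r_3 = 2.86980 − (-0.11602)·(2.86980 − 2.70000) / (-0.11602 − (-4.91700)) = 2.86980 − (-0.01970)/(4.80098) = 2.87390
f(2.87390) = 0.00603
r_4 = 2.87390 − 0.00603·(2.87390 − 2.86980) / (0.00603 − (-0.11602)) = 2.87390 − (0.00002)/(0.12205) = 2.87370

2.870, 2.874, 2.874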